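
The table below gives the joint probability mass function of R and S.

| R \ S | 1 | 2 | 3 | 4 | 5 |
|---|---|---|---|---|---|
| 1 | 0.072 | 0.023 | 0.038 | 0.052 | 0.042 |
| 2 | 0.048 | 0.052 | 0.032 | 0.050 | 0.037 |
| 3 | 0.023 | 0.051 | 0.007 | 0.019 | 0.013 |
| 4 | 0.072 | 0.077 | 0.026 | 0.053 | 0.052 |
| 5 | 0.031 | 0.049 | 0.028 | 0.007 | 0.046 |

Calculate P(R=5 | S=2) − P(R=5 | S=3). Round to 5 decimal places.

-0.01930

P(S=2) = 0.023 + 0.052 + 0.051 + 0.077 + 0.049 = 0.252; P(R=5 | S=2) = 0.049/0.252 = 0.194444.
P(S=3) = 0.038 + 0.032 + 0.007 + 0.026 + 0.028 = 0.131; P(R=5 | S=3) = 0.028/0.131 = 0.213740.
Difference = -0.01930.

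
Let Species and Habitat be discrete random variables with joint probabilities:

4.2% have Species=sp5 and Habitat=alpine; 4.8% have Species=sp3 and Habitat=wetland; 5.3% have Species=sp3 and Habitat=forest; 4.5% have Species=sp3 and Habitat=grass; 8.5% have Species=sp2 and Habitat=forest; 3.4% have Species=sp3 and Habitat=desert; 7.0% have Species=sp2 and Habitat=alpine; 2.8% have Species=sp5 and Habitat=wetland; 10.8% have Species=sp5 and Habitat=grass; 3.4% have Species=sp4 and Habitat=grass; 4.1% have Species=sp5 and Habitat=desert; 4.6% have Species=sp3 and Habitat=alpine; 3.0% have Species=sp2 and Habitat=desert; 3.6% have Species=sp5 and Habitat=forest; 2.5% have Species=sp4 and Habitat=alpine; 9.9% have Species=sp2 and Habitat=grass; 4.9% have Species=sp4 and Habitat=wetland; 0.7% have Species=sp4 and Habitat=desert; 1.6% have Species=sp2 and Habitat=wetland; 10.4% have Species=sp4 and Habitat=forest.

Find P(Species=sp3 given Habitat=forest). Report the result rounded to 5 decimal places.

0.19065

P(Habitat=forest) = 0.085 + 0.053 + 0.104 + 0.036 = 0.278.
P(Species=sp3 | Habitat=forest) = 0.053/0.278 = 0.19065.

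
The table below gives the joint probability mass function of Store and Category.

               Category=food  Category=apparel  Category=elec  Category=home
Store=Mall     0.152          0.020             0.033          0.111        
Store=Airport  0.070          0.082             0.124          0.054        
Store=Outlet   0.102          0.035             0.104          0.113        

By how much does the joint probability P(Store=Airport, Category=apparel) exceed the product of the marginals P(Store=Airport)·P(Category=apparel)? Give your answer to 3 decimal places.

P(Store=Airport) = 0.070 + 0.082 + 0.124 + 0.054 = 0.330.
P(Category=apparel) = 0.020 + 0.082 + 0.035 = 0.137.
P(Store=Airport, Category=apparel) − P(Store=Airport)P(Category=apparel) = 0.082 − 0.330×0.137 = 0.037.

0.037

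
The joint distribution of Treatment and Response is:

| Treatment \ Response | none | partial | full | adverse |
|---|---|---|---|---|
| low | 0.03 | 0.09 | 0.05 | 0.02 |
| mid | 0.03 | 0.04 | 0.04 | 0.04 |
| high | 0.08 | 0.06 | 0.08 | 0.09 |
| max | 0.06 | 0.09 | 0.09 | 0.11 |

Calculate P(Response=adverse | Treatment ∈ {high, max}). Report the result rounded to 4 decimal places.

0.3030

P(Treatment=high) = 0.08 + 0.06 + 0.08 + 0.09 = 0.31.
P(Treatment=max) = 0.06 + 0.09 + 0.09 + 0.11 = 0.35.
P(Treatment ∈ {high, max}) = 0.31 + 0.35 = 0.66; P(Response=adverse, Treatment ∈ {high, max}) = 0.09 + 0.11 = 0.20.
P(Response=adverse | Treatment ∈ {high, max}) = 0.20/0.66 = 0.3030.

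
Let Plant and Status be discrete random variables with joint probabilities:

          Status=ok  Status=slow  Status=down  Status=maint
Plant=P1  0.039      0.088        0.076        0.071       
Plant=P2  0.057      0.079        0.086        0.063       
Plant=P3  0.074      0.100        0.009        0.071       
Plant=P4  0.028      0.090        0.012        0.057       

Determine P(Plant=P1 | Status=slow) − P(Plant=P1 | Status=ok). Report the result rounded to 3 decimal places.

0.050

P(Status=slow) = 0.088 + 0.079 + 0.100 + 0.090 = 0.357; P(Plant=P1 | Status=slow) = 0.088/0.357 = 0.2465.
P(Status=ok) = 0.039 + 0.057 + 0.074 + 0.028 = 0.198; P(Plant=P1 | Status=ok) = 0.039/0.198 = 0.1970.
Difference = 0.050.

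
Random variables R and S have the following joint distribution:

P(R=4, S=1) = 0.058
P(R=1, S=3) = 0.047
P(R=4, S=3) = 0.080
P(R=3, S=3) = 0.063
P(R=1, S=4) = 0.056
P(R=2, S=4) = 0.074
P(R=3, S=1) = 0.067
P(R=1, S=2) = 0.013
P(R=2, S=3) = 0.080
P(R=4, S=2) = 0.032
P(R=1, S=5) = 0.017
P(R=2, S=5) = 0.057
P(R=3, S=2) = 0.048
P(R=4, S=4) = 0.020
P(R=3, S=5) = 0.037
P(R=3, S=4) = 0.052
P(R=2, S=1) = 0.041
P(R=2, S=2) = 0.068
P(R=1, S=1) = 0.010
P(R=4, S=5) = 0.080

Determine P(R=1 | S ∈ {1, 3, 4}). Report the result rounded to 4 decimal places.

0.1744

P(S=1) = 0.010 + 0.041 + 0.067 + 0.058 = 0.176.
P(S=3) = 0.047 + 0.080 + 0.063 + 0.080 = 0.270.
P(S=4) = 0.056 + 0.074 + 0.052 + 0.020 = 0.202.
P(S ∈ {1, 3, 4}) = 0.176 + 0.270 + 0.202 = 0.648; P(R=1, S ∈ {1, 3, 4}) = 0.010 + 0.047 + 0.056 = 0.113.
P(R=1 | S ∈ {1, 3, 4}) = 0.113/0.648 = 0.1744.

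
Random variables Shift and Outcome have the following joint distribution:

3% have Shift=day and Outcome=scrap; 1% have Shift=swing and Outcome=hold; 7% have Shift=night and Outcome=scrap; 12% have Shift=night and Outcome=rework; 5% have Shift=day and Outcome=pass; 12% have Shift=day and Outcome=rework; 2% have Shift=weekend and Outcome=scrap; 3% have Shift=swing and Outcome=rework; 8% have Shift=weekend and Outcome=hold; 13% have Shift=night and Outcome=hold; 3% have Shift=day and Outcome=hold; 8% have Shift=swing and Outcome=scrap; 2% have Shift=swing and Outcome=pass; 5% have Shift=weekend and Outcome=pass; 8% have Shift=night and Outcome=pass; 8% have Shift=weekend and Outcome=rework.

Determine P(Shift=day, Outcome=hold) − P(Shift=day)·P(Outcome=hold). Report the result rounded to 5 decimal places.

-0.02750

P(Shift=day) = 0.05 + 0.12 + 0.03 + 0.03 = 0.23.
P(Outcome=hold) = 0.03 + 0.01 + 0.13 + 0.08 = 0.25.
P(Shift=day, Outcome=hold) − P(Shift=day)P(Outcome=hold) = 0.03 − 0.23×0.25 = -0.02750.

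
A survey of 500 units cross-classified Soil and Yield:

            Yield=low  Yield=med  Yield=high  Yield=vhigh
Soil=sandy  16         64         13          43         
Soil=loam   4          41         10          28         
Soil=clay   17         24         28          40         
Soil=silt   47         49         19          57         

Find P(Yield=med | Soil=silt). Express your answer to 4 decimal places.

Total with Soil=silt: 47 + 49 + 19 + 57 = 172.
P(Yield=med | Soil=silt) = 49/172 = 0.2849.

0.2849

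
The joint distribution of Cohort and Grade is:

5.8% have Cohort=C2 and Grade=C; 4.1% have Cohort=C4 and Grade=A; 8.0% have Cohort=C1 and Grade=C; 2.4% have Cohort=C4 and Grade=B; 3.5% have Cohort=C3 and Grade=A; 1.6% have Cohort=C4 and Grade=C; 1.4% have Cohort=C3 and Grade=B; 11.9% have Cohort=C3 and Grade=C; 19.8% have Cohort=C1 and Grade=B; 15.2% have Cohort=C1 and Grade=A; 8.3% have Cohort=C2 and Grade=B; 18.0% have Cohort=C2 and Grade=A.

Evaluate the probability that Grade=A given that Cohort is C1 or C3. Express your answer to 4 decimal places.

0.3127

P(Cohort=C1) = 0.152 + 0.198 + 0.080 = 0.430.
P(Cohort=C3) = 0.035 + 0.014 + 0.119 = 0.168.
P(Cohort ∈ {C1, C3}) = 0.430 + 0.168 = 0.598; P(Grade=A, Cohort ∈ {C1, C3}) = 0.152 + 0.035 = 0.187.
P(Grade=A | Cohort ∈ {C1, C3}) = 0.187/0.598 = 0.3127.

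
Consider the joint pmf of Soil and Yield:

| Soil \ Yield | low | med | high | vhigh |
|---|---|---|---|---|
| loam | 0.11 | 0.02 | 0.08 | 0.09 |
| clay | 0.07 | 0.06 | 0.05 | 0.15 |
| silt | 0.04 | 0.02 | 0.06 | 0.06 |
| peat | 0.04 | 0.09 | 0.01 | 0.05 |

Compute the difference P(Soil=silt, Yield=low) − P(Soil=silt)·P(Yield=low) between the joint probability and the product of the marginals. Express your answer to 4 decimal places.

-0.0068

P(Soil=silt) = 0.04 + 0.02 + 0.06 + 0.06 = 0.18.
P(Yield=low) = 0.11 + 0.07 + 0.04 + 0.04 = 0.26.
P(Soil=silt, Yield=low) − P(Soil=silt)P(Yield=low) = 0.04 − 0.18×0.26 = -0.0068.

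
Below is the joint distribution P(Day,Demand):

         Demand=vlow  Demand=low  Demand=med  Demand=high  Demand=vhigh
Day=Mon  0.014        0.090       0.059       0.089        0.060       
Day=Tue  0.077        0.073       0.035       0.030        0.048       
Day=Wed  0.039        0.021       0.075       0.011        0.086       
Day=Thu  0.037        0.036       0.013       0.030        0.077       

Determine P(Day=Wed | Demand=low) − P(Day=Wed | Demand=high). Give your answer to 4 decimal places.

P(Demand=low) = 0.090 + 0.073 + 0.021 + 0.036 = 0.220; P(Day=Wed | Demand=low) = 0.021/0.220 = 0.09545.
P(Demand=high) = 0.089 + 0.030 + 0.011 + 0.030 = 0.160; P(Day=Wed | Demand=high) = 0.011/0.160 = 0.06875.
Difference = 0.0267.

0.0267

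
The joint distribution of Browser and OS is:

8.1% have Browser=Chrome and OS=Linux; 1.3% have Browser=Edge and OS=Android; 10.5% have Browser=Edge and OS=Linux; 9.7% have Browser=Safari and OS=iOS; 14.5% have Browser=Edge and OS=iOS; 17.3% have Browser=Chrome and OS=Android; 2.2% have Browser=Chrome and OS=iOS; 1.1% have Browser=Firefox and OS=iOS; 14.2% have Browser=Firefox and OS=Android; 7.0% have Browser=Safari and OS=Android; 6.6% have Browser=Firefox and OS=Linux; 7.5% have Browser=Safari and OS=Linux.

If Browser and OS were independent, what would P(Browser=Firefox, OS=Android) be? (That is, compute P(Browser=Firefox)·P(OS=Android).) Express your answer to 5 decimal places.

P(Browser=Firefox) = 0.066 + 0.011 + 0.142 = 0.219.
P(OS=Android) = 0.173 + 0.142 + 0.070 + 0.013 = 0.398.
Product: 0.219 × 0.398 = 0.08716.

0.08716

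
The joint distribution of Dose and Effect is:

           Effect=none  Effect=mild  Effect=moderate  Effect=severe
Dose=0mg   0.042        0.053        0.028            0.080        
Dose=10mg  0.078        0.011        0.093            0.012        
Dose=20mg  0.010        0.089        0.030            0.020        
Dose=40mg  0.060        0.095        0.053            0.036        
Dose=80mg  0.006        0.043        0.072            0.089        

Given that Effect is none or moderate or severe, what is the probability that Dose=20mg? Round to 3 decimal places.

0.085

P(Effect=none) = 0.042 + 0.078 + 0.010 + 0.060 + 0.006 = 0.196.
P(Effect=moderate) = 0.028 + 0.093 + 0.030 + 0.053 + 0.072 = 0.276.
P(Effect=severe) = 0.080 + 0.012 + 0.020 + 0.036 + 0.089 = 0.237.
P(Effect ∈ {none, moderate, severe}) = 0.196 + 0.276 + 0.237 = 0.709; P(Dose=20mg, Effect ∈ {none, moderate, severe}) = 0.010 + 0.030 + 0.020 = 0.060.
P(Dose=20mg | Effect ∈ {none, moderate, severe}) = 0.060/0.709 = 0.085.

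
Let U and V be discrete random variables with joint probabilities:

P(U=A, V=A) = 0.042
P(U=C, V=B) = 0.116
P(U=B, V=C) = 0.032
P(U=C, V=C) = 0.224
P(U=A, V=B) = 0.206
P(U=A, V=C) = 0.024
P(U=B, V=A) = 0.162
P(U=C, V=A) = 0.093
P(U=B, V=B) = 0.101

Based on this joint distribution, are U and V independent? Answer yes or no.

no

P(U=C) = 0.433 and P(V=C) = 0.280, so their product is 0.12124, but P(U=C, V=C) = 0.224. Since these differ, U and V are not independent.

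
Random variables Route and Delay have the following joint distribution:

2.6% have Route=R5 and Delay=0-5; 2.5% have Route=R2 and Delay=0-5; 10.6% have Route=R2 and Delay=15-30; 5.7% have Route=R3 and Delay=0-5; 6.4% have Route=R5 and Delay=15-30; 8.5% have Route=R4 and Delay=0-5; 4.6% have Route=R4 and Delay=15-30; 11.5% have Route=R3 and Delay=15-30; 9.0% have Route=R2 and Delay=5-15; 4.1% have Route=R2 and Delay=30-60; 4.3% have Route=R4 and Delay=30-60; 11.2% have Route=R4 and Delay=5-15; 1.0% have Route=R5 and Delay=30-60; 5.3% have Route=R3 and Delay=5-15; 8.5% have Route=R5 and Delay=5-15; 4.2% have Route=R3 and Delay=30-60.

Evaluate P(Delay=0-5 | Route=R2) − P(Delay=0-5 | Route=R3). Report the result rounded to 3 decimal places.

-0.118

P(Route=R2) = 0.025 + 0.090 + 0.106 + 0.041 = 0.262; P(Delay=0-5 | Route=R2) = 0.025/0.262 = 0.0954.
P(Route=R3) = 0.057 + 0.053 + 0.115 + 0.042 = 0.267; P(Delay=0-5 | Route=R3) = 0.057/0.267 = 0.2135.
Difference = -0.118.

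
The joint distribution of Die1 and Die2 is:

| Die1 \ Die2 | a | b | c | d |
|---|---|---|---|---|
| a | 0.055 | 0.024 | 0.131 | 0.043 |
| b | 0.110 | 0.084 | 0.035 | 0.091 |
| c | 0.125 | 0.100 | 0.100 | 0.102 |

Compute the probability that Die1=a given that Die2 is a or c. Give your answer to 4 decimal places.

P(Die2=a) = 0.055 + 0.110 + 0.125 = 0.290.
P(Die2=c) = 0.131 + 0.035 + 0.100 = 0.266.
P(Die2 ∈ {a, c}) = 0.290 + 0.266 = 0.556; P(Die1=a, Die2 ∈ {a, c}) = 0.055 + 0.131 = 0.186.
P(Die1=a | Die2 ∈ {a, c}) = 0.186/0.556 = 0.3345.

0.3345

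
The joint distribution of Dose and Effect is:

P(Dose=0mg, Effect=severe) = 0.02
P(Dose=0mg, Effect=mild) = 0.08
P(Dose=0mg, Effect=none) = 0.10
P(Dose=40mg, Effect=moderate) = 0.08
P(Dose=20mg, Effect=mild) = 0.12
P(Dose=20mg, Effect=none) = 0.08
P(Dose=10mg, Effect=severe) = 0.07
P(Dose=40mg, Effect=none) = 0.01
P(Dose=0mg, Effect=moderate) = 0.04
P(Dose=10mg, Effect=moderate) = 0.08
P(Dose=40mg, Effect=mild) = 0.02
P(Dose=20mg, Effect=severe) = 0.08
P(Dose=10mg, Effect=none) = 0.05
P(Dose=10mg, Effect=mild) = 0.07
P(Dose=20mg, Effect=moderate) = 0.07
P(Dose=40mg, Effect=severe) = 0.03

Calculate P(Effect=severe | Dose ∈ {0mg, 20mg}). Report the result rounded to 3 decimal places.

0.169

P(Dose=0mg) = 0.10 + 0.08 + 0.04 + 0.02 = 0.24.
P(Dose=20mg) = 0.08 + 0.12 + 0.07 + 0.08 = 0.35.
P(Dose ∈ {0mg, 20mg}) = 0.24 + 0.35 = 0.59; P(Effect=severe, Dose ∈ {0mg, 20mg}) = 0.02 + 0.08 = 0.10.
P(Effect=severe | Dose ∈ {0mg, 20mg}) = 0.10/0.59 = 0.169.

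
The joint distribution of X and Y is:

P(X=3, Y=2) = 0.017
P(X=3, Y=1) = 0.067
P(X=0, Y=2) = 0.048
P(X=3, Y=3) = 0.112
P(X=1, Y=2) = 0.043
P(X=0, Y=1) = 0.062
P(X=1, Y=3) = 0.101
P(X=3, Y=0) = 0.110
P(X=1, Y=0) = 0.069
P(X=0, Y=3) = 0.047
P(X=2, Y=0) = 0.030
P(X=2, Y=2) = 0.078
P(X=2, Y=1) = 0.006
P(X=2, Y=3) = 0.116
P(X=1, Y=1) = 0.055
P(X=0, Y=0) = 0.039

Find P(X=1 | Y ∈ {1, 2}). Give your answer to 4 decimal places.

P(Y=1) = 0.062 + 0.055 + 0.006 + 0.067 = 0.190.
P(Y=2) = 0.048 + 0.043 + 0.078 + 0.017 = 0.186.
P(Y ∈ {1, 2}) = 0.190 + 0.186 = 0.376; P(X=1, Y ∈ {1, 2}) = 0.055 + 0.043 = 0.098.
P(X=1 | Y ∈ {1, 2}) = 0.098/0.376 = 0.2606.

0.2606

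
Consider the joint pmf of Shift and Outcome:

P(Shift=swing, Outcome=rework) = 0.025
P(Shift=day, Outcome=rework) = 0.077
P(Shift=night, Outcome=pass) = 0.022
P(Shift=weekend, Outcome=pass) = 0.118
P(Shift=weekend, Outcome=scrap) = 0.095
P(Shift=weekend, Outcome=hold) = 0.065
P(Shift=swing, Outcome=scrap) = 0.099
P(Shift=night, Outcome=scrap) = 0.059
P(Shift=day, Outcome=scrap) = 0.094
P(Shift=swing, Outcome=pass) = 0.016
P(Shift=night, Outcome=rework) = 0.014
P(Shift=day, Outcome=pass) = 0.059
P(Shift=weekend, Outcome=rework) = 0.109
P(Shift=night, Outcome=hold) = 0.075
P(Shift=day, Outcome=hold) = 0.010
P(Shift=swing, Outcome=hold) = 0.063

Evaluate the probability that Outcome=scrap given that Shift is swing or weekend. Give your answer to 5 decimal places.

0.32881

P(Shift=swing) = 0.016 + 0.025 + 0.099 + 0.063 = 0.203.
P(Shift=weekend) = 0.118 + 0.109 + 0.095 + 0.065 = 0.387.
P(Shift ∈ {swing, weekend}) = 0.203 + 0.387 = 0.590; P(Outcome=scrap, Shift ∈ {swing, weekend}) = 0.099 + 0.095 = 0.194.
P(Outcome=scrap | Shift ∈ {swing, weekend}) = 0.194/0.590 = 0.32881.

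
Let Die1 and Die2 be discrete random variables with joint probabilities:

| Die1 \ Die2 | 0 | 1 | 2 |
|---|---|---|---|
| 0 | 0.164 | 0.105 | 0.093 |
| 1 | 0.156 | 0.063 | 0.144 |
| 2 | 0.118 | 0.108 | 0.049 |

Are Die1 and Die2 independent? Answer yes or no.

P(Die1=1) = 0.363 and P(Die2=2) = 0.286, so their product is 0.10382, but P(Die1=1, Die2=2) = 0.144. Since these differ, Die1 and Die2 are not independent.

no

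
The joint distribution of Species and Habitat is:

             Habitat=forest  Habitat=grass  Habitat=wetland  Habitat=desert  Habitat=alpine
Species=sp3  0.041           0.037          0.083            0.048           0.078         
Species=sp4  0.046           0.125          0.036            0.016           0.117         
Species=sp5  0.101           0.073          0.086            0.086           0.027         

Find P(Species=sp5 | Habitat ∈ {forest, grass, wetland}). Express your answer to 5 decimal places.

0.41401

P(Habitat=forest) = 0.041 + 0.046 + 0.101 = 0.188.
P(Habitat=grass) = 0.037 + 0.125 + 0.073 = 0.235.
P(Habitat=wetland) = 0.083 + 0.036 + 0.086 = 0.205.
P(Habitat ∈ {forest, grass, wetland}) = 0.188 + 0.235 + 0.205 = 0.628; P(Species=sp5, Habitat ∈ {forest, grass, wetland}) = 0.101 + 0.073 + 0.086 = 0.260.
P(Species=sp5 | Habitat ∈ {forest, grass, wetland}) = 0.260/0.628 = 0.41401.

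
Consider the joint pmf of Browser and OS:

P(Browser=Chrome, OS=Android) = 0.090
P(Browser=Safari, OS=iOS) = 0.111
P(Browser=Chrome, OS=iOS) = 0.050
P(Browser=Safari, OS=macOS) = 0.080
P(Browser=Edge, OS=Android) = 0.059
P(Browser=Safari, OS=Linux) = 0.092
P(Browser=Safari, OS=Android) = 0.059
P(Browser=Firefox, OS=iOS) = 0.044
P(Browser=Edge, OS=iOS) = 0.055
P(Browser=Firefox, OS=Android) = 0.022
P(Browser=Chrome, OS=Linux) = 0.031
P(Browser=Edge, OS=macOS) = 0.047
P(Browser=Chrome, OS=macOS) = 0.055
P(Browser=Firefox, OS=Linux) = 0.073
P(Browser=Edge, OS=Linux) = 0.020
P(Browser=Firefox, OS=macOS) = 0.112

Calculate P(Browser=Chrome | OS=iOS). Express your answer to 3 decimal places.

0.192

P(OS=iOS) = 0.050 + 0.044 + 0.111 + 0.055 = 0.260.
P(Browser=Chrome | OS=iOS) = 0.050/0.260 = 0.192.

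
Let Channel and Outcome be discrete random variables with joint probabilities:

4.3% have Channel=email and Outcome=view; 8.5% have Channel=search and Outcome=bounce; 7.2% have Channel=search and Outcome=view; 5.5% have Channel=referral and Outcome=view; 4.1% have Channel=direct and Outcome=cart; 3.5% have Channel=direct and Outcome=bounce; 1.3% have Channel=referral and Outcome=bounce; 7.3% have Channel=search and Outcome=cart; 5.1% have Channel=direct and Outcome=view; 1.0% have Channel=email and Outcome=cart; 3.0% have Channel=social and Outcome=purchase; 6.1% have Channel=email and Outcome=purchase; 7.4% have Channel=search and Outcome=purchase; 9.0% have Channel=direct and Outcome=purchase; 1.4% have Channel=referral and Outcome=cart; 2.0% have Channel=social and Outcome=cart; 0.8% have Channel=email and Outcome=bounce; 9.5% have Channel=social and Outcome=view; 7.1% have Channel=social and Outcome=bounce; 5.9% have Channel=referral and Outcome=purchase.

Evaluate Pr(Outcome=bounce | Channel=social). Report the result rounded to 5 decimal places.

0.32870

P(Channel=social) = 0.071 + 0.095 + 0.020 + 0.030 = 0.216.
P(Outcome=bounce | Channel=social) = 0.071/0.216 = 0.32870.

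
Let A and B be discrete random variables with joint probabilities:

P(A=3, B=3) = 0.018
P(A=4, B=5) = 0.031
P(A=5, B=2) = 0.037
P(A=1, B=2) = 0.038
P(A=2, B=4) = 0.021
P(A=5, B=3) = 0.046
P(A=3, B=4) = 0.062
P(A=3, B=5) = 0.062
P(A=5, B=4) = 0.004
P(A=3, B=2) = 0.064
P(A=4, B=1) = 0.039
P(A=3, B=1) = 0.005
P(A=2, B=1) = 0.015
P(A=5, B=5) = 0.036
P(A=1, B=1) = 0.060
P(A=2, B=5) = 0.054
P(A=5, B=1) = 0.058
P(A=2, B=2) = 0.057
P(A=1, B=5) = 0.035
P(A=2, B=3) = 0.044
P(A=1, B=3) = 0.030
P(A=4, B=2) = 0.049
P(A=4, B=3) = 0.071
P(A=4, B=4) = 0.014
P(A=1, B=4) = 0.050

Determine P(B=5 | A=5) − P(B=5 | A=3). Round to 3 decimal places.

P(A=5) = 0.058 + 0.037 + 0.046 + 0.004 + 0.036 = 0.181; P(B=5 | A=5) = 0.036/0.181 = 0.1989.
P(A=3) = 0.005 + 0.064 + 0.018 + 0.062 + 0.062 = 0.211; P(B=5 | A=3) = 0.062/0.211 = 0.2938.
Difference = -0.095.

-0.095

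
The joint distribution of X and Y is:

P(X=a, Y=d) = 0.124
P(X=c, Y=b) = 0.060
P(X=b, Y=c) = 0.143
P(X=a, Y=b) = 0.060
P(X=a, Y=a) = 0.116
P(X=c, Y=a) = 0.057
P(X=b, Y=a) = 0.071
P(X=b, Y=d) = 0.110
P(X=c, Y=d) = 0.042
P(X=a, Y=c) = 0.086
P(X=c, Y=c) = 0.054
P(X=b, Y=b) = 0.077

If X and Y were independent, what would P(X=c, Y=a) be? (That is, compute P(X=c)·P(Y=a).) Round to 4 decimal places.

0.0520

P(X=c) = 0.057 + 0.060 + 0.054 + 0.042 = 0.213.
P(Y=a) = 0.116 + 0.071 + 0.057 = 0.244.
Product: 0.213 × 0.244 = 0.0520.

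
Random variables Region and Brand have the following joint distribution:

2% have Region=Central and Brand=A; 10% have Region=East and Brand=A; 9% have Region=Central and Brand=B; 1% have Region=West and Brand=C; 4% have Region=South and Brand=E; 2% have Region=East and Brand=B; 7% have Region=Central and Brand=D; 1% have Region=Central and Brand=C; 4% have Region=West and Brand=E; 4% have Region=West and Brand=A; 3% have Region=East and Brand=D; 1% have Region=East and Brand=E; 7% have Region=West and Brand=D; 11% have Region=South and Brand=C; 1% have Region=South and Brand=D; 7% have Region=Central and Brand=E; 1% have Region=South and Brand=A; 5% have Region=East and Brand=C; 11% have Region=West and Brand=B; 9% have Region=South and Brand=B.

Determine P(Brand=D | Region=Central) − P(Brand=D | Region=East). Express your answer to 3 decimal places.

0.126

P(Region=Central) = 0.02 + 0.09 + 0.01 + 0.07 + 0.07 = 0.26; P(Brand=D | Region=Central) = 0.07/0.26 = 0.2692.
P(Region=East) = 0.10 + 0.02 + 0.05 + 0.03 + 0.01 = 0.21; P(Brand=D | Region=East) = 0.03/0.21 = 0.1429.
Difference = 0.126.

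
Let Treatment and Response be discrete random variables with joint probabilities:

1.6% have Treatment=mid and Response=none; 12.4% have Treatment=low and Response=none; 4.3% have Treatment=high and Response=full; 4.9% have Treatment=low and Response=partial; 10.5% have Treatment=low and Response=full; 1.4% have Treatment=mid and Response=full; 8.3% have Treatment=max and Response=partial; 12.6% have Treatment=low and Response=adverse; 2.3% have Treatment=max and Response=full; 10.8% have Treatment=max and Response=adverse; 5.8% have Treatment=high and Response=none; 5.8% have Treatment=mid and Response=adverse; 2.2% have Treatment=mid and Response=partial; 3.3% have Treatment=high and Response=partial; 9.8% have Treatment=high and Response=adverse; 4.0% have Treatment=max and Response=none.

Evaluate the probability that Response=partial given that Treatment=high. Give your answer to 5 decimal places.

0.14224

P(Treatment=high) = 0.058 + 0.033 + 0.043 + 0.098 = 0.232.
P(Response=partial | Treatment=high) = 0.033/0.232 = 0.14224.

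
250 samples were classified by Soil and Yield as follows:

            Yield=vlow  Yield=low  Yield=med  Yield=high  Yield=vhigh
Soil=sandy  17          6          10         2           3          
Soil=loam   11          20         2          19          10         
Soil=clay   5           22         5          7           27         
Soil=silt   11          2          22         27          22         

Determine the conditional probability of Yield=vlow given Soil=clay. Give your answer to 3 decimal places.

Total with Soil=clay: 5 + 22 + 5 + 7 + 27 = 66.
P(Yield=vlow | Soil=clay) = 5/66 = 0.076.

0.076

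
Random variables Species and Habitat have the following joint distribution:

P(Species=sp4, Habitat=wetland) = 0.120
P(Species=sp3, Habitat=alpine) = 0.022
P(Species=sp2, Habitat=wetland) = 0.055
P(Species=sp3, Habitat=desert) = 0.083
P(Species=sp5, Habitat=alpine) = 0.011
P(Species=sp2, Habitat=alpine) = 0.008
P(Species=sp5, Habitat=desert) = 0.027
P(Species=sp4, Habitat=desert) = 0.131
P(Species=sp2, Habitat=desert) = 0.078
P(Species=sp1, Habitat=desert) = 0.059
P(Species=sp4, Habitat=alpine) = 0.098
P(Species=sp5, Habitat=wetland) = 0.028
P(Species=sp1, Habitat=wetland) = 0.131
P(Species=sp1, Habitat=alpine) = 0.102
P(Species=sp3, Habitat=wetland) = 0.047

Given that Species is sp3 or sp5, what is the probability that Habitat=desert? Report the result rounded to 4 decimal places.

P(Species=sp3) = 0.047 + 0.083 + 0.022 = 0.152.
P(Species=sp5) = 0.028 + 0.027 + 0.011 = 0.066.
P(Species ∈ {sp3, sp5}) = 0.152 + 0.066 = 0.218; P(Habitat=desert, Species ∈ {sp3, sp5}) = 0.083 + 0.027 = 0.110.
P(Habitat=desert | Species ∈ {sp3, sp5}) = 0.110/0.218 = 0.5046.

0.5046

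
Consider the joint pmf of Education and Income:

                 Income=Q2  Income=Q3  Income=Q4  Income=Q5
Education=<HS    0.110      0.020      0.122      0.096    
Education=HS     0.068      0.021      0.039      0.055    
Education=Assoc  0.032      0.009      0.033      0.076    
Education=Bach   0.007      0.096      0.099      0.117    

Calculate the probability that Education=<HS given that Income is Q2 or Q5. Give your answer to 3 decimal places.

0.367

P(Income=Q2) = 0.110 + 0.068 + 0.032 + 0.007 = 0.217.
P(Income=Q5) = 0.096 + 0.055 + 0.076 + 0.117 = 0.344.
P(Income ∈ {Q2, Q5}) = 0.217 + 0.344 = 0.561; P(Education=<HS, Income ∈ {Q2, Q5}) = 0.110 + 0.096 = 0.206.
P(Education=<HS | Income ∈ {Q2, Q5}) = 0.206/0.561 = 0.367.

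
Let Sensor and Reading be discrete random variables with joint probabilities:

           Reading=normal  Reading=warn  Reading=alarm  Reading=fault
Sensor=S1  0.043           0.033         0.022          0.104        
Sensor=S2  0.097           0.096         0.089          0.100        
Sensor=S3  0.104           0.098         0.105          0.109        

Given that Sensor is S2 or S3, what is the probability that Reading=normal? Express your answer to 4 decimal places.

P(Sensor=S2) = 0.097 + 0.096 + 0.089 + 0.100 = 0.382.
P(Sensor=S3) = 0.104 + 0.098 + 0.105 + 0.109 = 0.416.
P(Sensor ∈ {S2, S3}) = 0.382 + 0.416 = 0.798; P(Reading=normal, Sensor ∈ {S2, S3}) = 0.097 + 0.104 = 0.201.
P(Reading=normal | Sensor ∈ {S2, S3}) = 0.201/0.798 = 0.2519.

0.2519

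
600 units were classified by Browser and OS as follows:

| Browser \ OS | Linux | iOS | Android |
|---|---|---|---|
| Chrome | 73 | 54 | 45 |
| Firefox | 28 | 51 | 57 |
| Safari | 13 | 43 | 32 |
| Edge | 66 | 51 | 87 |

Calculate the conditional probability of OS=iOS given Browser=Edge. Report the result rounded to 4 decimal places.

0.2500

Total with Browser=Edge: 66 + 51 + 87 = 204.
P(OS=iOS | Browser=Edge) = 51/204 = 0.2500.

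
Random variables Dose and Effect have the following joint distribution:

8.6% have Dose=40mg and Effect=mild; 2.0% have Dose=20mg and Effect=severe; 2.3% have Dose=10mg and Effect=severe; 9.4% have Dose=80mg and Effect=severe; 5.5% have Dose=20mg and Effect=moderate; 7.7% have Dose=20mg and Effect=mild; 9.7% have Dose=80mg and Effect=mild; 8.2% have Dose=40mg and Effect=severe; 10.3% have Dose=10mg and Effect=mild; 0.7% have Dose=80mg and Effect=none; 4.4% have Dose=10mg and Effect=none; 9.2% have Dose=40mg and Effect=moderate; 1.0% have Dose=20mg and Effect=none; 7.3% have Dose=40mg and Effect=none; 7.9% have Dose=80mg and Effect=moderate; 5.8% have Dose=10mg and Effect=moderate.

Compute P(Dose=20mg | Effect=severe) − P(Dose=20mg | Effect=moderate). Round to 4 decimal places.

-0.1023

P(Effect=severe) = 0.023 + 0.020 + 0.082 + 0.094 = 0.219; P(Dose=20mg | Effect=severe) = 0.020/0.219 = 0.09132.
P(Effect=moderate) = 0.058 + 0.055 + 0.092 + 0.079 = 0.284; P(Dose=20mg | Effect=moderate) = 0.055/0.284 = 0.19366.
Difference = -0.1023.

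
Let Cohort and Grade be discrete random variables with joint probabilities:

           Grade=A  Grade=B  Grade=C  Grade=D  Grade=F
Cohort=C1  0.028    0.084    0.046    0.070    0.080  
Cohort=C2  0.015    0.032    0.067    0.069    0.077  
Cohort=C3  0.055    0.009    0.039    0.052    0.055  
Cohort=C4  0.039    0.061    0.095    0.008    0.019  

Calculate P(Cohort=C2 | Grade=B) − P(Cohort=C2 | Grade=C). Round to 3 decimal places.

P(Grade=B) = 0.084 + 0.032 + 0.009 + 0.061 = 0.186; P(Cohort=C2 | Grade=B) = 0.032/0.186 = 0.1720.
P(Grade=C) = 0.046 + 0.067 + 0.039 + 0.095 = 0.247; P(Cohort=C2 | Grade=C) = 0.067/0.247 = 0.2713.
Difference = -0.099.

-0.099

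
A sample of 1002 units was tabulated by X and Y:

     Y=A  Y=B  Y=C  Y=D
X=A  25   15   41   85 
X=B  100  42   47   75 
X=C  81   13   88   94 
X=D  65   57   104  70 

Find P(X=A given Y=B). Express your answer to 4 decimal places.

Total with Y=B: 15 + 42 + 13 + 57 = 127.
P(X=A | Y=B) = 15/127 = 0.1181.

0.1181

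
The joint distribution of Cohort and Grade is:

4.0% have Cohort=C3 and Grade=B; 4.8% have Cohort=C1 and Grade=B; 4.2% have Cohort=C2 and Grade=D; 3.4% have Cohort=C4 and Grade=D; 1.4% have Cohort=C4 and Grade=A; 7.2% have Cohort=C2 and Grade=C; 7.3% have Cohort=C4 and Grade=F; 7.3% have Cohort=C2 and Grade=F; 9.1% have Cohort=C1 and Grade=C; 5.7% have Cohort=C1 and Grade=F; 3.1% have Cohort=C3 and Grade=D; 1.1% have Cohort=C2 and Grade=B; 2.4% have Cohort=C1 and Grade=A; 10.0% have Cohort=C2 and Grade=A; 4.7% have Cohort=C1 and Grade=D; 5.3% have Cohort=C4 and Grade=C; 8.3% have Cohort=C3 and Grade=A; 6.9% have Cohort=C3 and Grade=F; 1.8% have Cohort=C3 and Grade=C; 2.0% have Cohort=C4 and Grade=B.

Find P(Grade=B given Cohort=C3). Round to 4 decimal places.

0.1660

P(Cohort=C3) = 0.083 + 0.040 + 0.018 + 0.031 + 0.069 = 0.241.
P(Grade=B | Cohort=C3) = 0.040/0.241 = 0.1660.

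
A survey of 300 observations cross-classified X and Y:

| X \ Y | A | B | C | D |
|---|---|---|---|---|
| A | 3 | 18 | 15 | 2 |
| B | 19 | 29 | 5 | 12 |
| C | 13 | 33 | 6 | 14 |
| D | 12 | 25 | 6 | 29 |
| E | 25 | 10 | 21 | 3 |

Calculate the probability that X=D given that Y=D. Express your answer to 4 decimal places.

Total with Y=D: 2 + 12 + 14 + 29 + 3 = 60.
P(X=D | Y=D) = 29/60 = 0.4833.

0.4833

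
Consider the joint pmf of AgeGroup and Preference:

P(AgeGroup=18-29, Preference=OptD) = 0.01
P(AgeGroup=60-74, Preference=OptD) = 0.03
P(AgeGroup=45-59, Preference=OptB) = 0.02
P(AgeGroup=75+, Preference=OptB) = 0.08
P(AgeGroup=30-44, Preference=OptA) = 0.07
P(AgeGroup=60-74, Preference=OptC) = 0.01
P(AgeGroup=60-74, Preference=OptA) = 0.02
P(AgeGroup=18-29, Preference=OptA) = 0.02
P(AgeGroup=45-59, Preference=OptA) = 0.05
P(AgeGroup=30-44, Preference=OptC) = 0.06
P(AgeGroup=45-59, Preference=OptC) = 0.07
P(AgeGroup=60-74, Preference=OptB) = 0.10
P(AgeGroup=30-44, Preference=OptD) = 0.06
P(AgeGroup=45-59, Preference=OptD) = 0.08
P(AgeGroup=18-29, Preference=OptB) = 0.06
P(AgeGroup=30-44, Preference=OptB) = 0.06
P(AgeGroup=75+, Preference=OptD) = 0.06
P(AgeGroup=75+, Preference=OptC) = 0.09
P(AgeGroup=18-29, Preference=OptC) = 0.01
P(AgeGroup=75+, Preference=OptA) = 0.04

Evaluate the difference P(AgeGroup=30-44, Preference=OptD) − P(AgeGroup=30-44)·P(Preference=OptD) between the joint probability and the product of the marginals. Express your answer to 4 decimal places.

0.0000

P(AgeGroup=30-44) = 0.07 + 0.06 + 0.06 + 0.06 = 0.25.
P(Preference=OptD) = 0.01 + 0.06 + 0.08 + 0.03 + 0.06 = 0.24.
P(AgeGroup=30-44, Preference=OptD) − P(AgeGroup=30-44)P(Preference=OptD) = 0.06 − 0.25×0.24 = 0.0000.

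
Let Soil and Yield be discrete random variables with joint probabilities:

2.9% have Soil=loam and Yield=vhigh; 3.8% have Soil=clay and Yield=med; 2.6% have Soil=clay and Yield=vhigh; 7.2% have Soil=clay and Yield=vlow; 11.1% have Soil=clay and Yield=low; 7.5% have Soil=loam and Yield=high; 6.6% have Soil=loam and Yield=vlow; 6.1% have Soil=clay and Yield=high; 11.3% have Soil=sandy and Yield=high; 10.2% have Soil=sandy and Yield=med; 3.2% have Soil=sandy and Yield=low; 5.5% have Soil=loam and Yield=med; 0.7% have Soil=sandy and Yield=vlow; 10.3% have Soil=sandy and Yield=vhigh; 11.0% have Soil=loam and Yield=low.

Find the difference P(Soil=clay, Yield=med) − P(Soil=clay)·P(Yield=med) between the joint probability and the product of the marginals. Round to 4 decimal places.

P(Soil=clay) = 0.072 + 0.111 + 0.038 + 0.061 + 0.026 = 0.308.
P(Yield=med) = 0.102 + 0.055 + 0.038 = 0.195.
P(Soil=clay, Yield=med) − P(Soil=clay)P(Yield=med) = 0.038 − 0.308×0.195 = -0.0221.

-0.0221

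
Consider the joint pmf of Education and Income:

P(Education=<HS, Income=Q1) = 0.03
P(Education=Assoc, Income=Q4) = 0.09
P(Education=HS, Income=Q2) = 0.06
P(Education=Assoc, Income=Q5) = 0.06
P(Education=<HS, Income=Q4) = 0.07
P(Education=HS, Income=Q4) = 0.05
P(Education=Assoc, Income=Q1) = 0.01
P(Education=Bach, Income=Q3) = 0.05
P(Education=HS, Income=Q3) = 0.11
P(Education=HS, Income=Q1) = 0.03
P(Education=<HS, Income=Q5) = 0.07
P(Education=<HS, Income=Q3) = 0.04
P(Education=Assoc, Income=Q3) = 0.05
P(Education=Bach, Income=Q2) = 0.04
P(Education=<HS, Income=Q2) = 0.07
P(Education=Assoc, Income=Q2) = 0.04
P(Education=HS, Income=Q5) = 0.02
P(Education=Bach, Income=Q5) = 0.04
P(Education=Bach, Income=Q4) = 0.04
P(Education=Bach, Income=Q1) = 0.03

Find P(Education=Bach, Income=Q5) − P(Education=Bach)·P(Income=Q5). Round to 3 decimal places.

P(Education=Bach) = 0.03 + 0.04 + 0.05 + 0.04 + 0.04 = 0.20.
P(Income=Q5) = 0.07 + 0.02 + 0.06 + 0.04 = 0.19.
P(Education=Bach, Income=Q5) − P(Education=Bach)P(Income=Q5) = 0.04 − 0.20×0.19 = 0.002.

0.002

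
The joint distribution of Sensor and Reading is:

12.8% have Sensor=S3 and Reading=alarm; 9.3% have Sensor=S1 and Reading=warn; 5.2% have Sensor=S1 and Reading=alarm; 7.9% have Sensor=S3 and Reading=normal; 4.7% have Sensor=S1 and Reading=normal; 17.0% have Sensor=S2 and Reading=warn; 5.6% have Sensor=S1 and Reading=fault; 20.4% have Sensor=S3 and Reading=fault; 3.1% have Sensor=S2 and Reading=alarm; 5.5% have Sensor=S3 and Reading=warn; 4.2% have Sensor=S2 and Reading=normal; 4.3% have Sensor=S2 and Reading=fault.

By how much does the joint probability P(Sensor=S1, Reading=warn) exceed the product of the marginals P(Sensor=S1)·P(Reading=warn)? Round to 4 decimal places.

0.0141

P(Sensor=S1) = 0.047 + 0.093 + 0.052 + 0.056 = 0.248.
P(Reading=warn) = 0.093 + 0.170 + 0.055 = 0.318.
P(Sensor=S1, Reading=warn) − P(Sensor=S1)P(Reading=warn) = 0.093 − 0.248×0.318 = 0.0141.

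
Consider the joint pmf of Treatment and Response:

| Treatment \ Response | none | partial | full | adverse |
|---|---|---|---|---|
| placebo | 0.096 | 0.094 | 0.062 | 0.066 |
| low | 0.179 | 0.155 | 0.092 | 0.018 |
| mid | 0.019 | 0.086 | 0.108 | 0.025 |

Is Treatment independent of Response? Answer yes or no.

no

P(Treatment=mid) = 0.238 and P(Response=none) = 0.294, so their product is 0.06997, but P(Treatment=mid, Response=none) = 0.019. Since these differ, Treatment and Response are not independent.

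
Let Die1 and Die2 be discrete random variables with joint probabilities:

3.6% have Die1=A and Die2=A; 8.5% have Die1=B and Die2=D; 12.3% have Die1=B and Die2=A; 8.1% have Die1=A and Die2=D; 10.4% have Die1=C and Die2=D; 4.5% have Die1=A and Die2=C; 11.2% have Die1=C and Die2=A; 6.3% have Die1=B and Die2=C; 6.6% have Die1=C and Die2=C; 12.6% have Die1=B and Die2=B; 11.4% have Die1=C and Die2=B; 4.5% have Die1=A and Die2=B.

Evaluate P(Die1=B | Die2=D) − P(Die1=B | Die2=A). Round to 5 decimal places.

P(Die2=D) = 0.081 + 0.085 + 0.104 = 0.270; P(Die1=B | Die2=D) = 0.085/0.270 = 0.314815.
P(Die2=A) = 0.036 + 0.123 + 0.112 = 0.271; P(Die1=B | Die2=A) = 0.123/0.271 = 0.453875.
Difference = -0.13906.

-0.13906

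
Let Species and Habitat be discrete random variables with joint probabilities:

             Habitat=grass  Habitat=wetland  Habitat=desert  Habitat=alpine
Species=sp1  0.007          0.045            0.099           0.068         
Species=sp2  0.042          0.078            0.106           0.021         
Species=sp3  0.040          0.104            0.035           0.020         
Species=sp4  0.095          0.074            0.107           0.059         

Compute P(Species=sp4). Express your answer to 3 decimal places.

P(Species=sp4) = 0.095 + 0.074 + 0.107 + 0.059 = 0.335.

0.335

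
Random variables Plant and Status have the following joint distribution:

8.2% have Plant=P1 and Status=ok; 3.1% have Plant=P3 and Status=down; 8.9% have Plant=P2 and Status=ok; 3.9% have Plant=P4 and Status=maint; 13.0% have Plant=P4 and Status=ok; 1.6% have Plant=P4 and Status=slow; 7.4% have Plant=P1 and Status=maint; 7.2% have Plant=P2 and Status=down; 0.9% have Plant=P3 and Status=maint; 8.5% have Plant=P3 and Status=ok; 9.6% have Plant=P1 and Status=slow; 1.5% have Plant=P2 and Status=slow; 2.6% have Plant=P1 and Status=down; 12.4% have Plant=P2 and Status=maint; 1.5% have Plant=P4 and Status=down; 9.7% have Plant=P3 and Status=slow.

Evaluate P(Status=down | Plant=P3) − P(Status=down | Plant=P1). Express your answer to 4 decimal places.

P(Plant=P3) = 0.085 + 0.097 + 0.031 + 0.009 = 0.222; P(Status=down | Plant=P3) = 0.031/0.222 = 0.13964.
P(Plant=P1) = 0.082 + 0.096 + 0.026 + 0.074 = 0.278; P(Status=down | Plant=P1) = 0.026/0.278 = 0.09353.
Difference = 0.0461.

0.0461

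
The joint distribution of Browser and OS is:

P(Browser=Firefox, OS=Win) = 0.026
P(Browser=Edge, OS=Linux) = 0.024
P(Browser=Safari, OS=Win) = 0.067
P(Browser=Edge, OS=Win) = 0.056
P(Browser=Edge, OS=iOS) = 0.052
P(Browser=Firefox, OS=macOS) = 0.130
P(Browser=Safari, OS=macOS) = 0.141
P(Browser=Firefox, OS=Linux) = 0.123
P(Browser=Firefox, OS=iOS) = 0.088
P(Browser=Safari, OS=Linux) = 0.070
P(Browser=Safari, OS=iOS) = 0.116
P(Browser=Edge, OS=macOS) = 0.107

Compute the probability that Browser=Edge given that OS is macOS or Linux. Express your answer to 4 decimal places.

P(OS=macOS) = 0.130 + 0.141 + 0.107 = 0.378.
P(OS=Linux) = 0.123 + 0.070 + 0.024 = 0.217.
P(OS ∈ {macOS, Linux}) = 0.378 + 0.217 = 0.595; P(Browser=Edge, OS ∈ {macOS, Linux}) = 0.107 + 0.024 = 0.131.
P(Browser=Edge | OS ∈ {macOS, Linux}) = 0.131/0.595 = 0.2202.

0.2202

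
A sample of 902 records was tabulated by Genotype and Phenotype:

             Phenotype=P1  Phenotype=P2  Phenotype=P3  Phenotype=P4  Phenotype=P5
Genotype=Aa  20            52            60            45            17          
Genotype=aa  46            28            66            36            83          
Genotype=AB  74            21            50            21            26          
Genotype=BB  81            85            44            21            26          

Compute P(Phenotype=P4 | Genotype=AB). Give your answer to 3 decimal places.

Total with Genotype=AB: 74 + 21 + 50 + 21 + 26 = 192.
P(Phenotype=P4 | Genotype=AB) = 21/192 = 0.109.

0.109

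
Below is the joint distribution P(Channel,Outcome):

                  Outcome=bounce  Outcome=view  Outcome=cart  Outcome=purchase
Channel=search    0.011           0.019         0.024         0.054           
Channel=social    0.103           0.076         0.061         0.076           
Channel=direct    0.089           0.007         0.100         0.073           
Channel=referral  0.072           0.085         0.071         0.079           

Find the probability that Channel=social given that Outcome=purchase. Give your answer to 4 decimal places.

0.2695

P(Outcome=purchase) = 0.054 + 0.076 + 0.073 + 0.079 = 0.282.
P(Channel=social | Outcome=purchase) = 0.076/0.282 = 0.2695.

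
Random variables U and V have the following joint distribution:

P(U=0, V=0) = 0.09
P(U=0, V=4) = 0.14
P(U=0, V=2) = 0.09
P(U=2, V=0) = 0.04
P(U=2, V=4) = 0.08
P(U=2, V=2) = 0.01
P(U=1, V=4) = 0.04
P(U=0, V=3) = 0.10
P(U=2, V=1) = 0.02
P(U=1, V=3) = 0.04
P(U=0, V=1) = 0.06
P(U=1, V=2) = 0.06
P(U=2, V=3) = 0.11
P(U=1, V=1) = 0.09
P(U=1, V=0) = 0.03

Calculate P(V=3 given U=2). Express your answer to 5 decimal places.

P(U=2) = 0.04 + 0.02 + 0.01 + 0.11 + 0.08 = 0.26.
P(V=3 | U=2) = 0.11/0.26 = 0.42308.

0.42308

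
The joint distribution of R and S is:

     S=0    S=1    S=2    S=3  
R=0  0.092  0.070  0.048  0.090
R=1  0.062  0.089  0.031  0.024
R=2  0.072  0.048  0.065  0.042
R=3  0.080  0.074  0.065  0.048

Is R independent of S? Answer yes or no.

P(R=1) = 0.206 and P(S=1) = 0.281, so their product is 0.05789, but P(R=1, S=1) = 0.089. Since these differ, R and S are not independent.

no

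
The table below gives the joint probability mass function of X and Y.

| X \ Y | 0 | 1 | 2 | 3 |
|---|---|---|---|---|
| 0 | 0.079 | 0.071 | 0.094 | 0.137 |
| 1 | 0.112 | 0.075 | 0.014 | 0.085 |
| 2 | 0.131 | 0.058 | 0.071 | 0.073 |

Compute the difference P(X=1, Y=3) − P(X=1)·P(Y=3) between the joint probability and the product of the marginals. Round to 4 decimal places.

0.0006

P(X=1) = 0.112 + 0.075 + 0.014 + 0.085 = 0.286.
P(Y=3) = 0.137 + 0.085 + 0.073 = 0.295.
P(X=1, Y=3) − P(X=1)P(Y=3) = 0.085 − 0.286×0.295 = 0.0006.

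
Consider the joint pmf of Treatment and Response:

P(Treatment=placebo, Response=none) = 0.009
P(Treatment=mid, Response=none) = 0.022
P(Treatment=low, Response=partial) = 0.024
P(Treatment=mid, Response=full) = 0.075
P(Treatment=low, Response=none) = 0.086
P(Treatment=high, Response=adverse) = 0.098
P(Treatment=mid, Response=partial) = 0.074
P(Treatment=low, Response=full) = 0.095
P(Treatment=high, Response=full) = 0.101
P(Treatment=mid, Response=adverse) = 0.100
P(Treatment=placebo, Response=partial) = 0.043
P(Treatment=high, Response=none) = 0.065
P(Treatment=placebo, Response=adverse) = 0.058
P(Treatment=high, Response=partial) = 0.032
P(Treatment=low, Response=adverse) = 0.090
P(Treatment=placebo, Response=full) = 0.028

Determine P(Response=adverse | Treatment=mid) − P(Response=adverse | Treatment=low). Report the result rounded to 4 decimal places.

0.0639

P(Treatment=mid) = 0.022 + 0.074 + 0.075 + 0.100 = 0.271; P(Response=adverse | Treatment=mid) = 0.100/0.271 = 0.36900.
P(Treatment=low) = 0.086 + 0.024 + 0.095 + 0.090 = 0.295; P(Response=adverse | Treatment=low) = 0.090/0.295 = 0.30508.
Difference = 0.0639.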